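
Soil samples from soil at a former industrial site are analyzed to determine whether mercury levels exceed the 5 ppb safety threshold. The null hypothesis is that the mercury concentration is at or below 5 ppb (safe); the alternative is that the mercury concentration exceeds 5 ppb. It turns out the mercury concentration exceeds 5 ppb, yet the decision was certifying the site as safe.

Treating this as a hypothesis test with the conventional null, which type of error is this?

Type II error

'Certifying the site as safe' corresponds to failing to reject H₀.
H₀ was not rejected but H₀ is false — a Type II error (false negative).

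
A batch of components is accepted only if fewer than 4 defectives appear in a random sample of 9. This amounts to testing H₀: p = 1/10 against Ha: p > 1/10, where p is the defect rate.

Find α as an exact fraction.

α = P(reject H₀ | H₀ true) = P(Y ≥ 4 | p = 1/10), Y ~ Binomial(9, 1/10).
α = 1 − P(Y ≤ 3) = 1 − 495834453/500000000 = 4165547/500000000.

4165547/500000000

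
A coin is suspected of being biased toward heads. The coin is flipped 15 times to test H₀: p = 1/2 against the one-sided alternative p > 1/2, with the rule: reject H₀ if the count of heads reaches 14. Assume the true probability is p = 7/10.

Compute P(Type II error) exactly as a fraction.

A Type II error is failing to reject when Ha holds: with p = 7/10, β = P(X ≤ 13).
Adding the binomial probabilities P(X=0)+…+P(X=13) at p = 7/10 gives 241183100052963/250000000000000.

241183100052963/250000000000000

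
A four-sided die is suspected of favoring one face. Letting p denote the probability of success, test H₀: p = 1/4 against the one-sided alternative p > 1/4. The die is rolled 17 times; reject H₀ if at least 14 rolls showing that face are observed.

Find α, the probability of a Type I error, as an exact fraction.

4909/4294967296

The Type I error probability is α = P(Y ≥ 14) computed under H₀, where Y ~ Binomial(17, 1/4).
Summing C(17,j)(1/4)^j(3/4)^{17−j} for j = 14,…,17 gives 4909/4294967296.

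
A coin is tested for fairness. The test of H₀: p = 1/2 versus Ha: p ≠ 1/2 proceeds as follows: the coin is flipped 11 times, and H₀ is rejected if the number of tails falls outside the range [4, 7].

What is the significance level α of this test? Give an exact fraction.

29/128

The significance level is the null-hypothesis probability of the rejection region {≤3} ∪ {≥8}.
The two tails are symmetric, so α = 2·(1 + 11 + 55 + 165)/2^11 = 464/2048 = 29/128.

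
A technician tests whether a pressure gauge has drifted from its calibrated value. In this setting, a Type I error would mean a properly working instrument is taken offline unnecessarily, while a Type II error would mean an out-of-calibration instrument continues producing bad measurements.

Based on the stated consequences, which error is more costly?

Type II error

The Type II consequence (an out-of-calibration instrument continues producing bad measurements) is more severe than the Type I consequence (a properly working instrument is taken offline unnecessarily).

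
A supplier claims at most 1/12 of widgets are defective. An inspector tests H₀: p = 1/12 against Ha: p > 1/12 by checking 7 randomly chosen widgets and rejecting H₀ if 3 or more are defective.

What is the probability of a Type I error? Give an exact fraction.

The significance level is the probability, assuming p = 1/12, of seeing 3 or more defectives in 7 draws.
Via the complement, α = 1 − Σ_{j=0}^{2} C(7,j)(1/12)^j(11/12)^{7-j} = 187213/11943936.

187213/11943936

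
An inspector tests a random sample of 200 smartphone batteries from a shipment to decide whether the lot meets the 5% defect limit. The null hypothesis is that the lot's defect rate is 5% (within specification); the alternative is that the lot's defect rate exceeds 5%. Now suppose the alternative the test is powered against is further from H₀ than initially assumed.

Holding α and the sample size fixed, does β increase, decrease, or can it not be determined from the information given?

It decreases.

The further the true parameter sits from the null value, the more of the Ha sampling distribution falls in the rejection region.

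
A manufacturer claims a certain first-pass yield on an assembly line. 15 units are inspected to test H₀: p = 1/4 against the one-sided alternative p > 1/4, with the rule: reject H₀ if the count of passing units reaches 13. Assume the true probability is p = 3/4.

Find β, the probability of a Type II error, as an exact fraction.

Under the alternative p = 3/4, K ~ Binomial(15, 3/4); β is the probability the test does not reject, P(K < 13).
Equivalently, β = 1 − P(K ≥ 13) = 820244467/1073741824.

820244467/1073741824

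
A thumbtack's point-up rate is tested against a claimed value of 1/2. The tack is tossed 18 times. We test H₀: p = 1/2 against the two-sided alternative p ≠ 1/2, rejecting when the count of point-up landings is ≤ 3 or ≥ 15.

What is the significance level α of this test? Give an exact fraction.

α = P(Y ≤ 3 or Y ≥ 15 | p = 1/2), Y ~ Binomial(18, 1/2).
The two tails are symmetric, so α = 2·(1 + 18 + 153 + 816)/2^18 = 1976/262144 = 247/32768.

247/32768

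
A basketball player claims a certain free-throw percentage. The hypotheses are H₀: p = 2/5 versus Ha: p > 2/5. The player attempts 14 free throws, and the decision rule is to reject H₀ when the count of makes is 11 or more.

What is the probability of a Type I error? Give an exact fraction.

23842816/6103515625

The Type I error probability is α = P(X ≥ 11) computed under H₀, where X ~ Binomial(14, 2/5).
Adding the binomial terms for j = 11 through 14 with p = 2/5 yields 23842816/6103515625.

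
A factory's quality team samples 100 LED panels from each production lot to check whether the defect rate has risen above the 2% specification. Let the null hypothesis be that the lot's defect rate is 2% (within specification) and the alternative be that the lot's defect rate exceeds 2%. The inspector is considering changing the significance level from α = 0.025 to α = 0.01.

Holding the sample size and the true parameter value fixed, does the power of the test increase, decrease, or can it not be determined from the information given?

It decreases.

Lowering α raises the bar for rejection; under Ha, the test now fails to reject on outcomes it previously would have rejected.
Since power = 1 − β and β increases, power decreases.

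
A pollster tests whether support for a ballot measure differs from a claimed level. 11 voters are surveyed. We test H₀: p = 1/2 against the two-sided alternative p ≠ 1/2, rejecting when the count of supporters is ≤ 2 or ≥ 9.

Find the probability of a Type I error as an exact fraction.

67/1024

The significance level is the null-hypothesis probability of the rejection region {≤2} ∪ {≥9}.
The two tails are symmetric, so α = 2·(1 + 11 + 55)/2^11 = 134/2048 = 67/1024.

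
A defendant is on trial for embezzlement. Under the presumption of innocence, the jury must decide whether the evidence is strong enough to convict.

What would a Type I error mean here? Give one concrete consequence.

With the conventional null hypothesis that the defendant is innocent:
A Type I error is rejecting H₀ when H₀ is true.
Here that means convicting the defendant when actually the defendant is innocent.

A Type I error would mean concluding that the defendant is guilty when in fact the defendant is innocent. Consequence: an innocent person is convicted and punished.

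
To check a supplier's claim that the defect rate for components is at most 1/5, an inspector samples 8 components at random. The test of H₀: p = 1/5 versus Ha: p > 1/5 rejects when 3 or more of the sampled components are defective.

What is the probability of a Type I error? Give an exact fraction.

79329/390625

Under H₀, Y ~ Binomial(8, 1/5); the Type I error rate is P(Y ≥ 3).
α = 1 − P(Y ≤ 2) = 1 − 311296/390625 = 79329/390625.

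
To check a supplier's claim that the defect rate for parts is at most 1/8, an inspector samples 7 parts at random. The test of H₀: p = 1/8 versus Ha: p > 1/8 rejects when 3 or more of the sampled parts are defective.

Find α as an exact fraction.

The significance level is the probability, assuming p = 1/8, of seeing 3 or more defectives in 7 draws.
Computing the lower-tail complement: 1 − 2000033/2097152 = 97119/2097152.

97119/2097152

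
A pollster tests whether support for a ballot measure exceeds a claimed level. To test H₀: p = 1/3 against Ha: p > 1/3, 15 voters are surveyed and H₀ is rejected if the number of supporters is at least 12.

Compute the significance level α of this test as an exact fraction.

4091/14348907

The Type I error probability is α = P(X ≥ 12) computed under H₀, where X ~ Binomial(15, 1/3).
Adding the binomial terms for j = 12 through 15 with p = 1/3 yields 4091/14348907.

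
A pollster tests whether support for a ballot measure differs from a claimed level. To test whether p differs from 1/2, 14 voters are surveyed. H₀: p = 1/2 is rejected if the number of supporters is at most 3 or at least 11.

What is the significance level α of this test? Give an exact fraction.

235/4096

Under H₀, Y ~ Binomial(14, 1/2); α is the probability of landing in either tail, P(Y ≤ 3) + P(Y ≥ 11).
By symmetry, α = 2·P(Y ≤ 3) = 2·(1 + 14 + 91 + 364)/16384 = 940/16384 = 235/4096.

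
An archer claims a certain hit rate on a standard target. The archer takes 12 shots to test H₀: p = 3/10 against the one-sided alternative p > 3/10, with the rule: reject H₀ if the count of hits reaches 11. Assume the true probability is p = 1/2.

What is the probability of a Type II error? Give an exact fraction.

4083/4096

Under the alternative p = 1/2, X ~ Binomial(12, 1/2); β is the probability the test does not reject, P(X < 11).
Equivalently, β = 1 − P(X ≥ 11) = 4083/4096.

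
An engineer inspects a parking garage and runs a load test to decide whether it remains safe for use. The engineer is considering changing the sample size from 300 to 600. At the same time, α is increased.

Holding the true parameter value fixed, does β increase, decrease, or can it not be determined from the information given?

A larger sample reduces the standard error, pulling the sampling distribution under Ha further from the non-rejection region. Relaxing α lowers the evidence threshold; under Ha, outcomes that previously fell short now trigger rejection. Both changes push β in the same direction.

It decreases.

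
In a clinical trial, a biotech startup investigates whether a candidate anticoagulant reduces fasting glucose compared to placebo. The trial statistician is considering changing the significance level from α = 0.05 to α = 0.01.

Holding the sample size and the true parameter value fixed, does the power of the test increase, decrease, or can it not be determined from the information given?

Tightening α shrinks the rejection region. When Ha holds, fewer sample outcomes clear the stricter threshold, so more fall in the acceptance region.
Since power = 1 − β and β increases, power decreases.

It decreases.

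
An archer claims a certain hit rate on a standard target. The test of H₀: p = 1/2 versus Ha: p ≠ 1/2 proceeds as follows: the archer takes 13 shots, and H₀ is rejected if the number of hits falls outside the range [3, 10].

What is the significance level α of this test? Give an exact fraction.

α = P(X ≤ 2 or X ≥ 11 | p = 1/2), X ~ Binomial(13, 1/2).
Each tail has probability (1 + 13 + 78)/8192; doubling gives α = 184/8192 = 23/1024.

23/1024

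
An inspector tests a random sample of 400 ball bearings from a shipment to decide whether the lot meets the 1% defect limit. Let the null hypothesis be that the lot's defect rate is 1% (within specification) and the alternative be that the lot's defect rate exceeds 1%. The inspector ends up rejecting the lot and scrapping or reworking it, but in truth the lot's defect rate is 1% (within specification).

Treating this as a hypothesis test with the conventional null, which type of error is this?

Type I error

'Rejecting the lot and scrapping or reworking it' corresponds to rejecting H₀.
H₀ was rejected but H₀ is true — a Type I error (false positive).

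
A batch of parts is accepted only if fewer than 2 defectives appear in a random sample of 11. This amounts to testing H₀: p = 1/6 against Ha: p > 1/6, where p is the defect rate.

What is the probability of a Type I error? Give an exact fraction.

12909191/22674816

α = P(reject H₀ | H₀ true) = P(X ≥ 2 | p = 1/6), X ~ Binomial(11, 1/6).
Via the complement, α = 1 − Σ_{j=0}^{1} C(11,j)(1/6)^j(5/6)^{11-j} = 12909191/22674816.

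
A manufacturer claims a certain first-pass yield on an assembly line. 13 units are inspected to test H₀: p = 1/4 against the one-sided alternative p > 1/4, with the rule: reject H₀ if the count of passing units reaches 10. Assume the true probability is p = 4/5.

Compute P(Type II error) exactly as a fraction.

A Type II error is failing to reject when Ha holds: with p = 4/5, β = P(S ≤ 9).
Adding the binomial probabilities P(S=0)+…+P(S=9) at p = 4/5 gives 61688401/244140625.

61688401/244140625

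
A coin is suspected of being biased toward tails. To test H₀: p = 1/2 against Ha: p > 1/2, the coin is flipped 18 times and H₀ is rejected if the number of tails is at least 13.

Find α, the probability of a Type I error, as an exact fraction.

1577/32768

The Type I error probability is α = P(X ≥ 13) computed under H₀, where X ~ Binomial(18, 1/2).
That's C(18,13) + C(18,14) + C(18,15) + C(18,16) + C(18,17) + C(18,18) over 2^18, i.e. (8568 + 3060 + 816 + 153 + 18 + 1)/262144 = 12616/262144 = 1577/32768.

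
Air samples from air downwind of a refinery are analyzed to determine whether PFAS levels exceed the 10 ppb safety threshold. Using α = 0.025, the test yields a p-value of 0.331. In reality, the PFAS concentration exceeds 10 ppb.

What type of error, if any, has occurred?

The conventional null hypothesis is that the PFAS concentration is at or below 10 ppb (safe).
Since p = 0.331 ≥ α = 0.025, H₀ is not rejected.
H₀ is false (actually the PFAS concentration exceeds 10 ppb).
Failing to reject a false H₀ is a Type II error.

Type II error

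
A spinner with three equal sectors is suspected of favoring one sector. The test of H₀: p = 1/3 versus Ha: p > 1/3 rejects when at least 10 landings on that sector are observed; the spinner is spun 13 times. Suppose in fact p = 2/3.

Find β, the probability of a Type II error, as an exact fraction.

A Type II error is failing to reject when Ha holds: with p = 2/3, β = P(K ≤ 9).
Summing C(13,j)·(2/3)^j·(1/3)^{13-j} for j = 0..9 gives 1080275/1594323.

1080275/1594323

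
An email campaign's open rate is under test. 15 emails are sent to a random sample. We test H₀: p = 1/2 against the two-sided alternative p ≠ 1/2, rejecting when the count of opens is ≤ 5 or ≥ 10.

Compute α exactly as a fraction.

309/1024

α = P(X ≤ 5 or X ≥ 10 | p = 1/2), X ~ Binomial(15, 1/2).
By symmetry, α = 2·P(X ≤ 5) = 2·(1 + 15 + 105 + 455 + 1365 + 3003)/32768 = 9888/32768 = 309/1024.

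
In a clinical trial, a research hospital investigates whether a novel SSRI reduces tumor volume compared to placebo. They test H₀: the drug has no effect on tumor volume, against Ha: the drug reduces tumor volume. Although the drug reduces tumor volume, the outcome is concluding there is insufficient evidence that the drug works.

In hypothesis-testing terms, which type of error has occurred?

Type II error

'Concluding there is insufficient evidence that the drug works' corresponds to failing to reject H₀.
H₀ was not rejected but H₀ is false — a Type II error (false negative).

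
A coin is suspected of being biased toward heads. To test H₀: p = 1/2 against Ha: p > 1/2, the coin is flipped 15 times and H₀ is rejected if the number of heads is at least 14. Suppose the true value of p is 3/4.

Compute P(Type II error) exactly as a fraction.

A Type II error is failing to reject when Ha holds: with p = 3/4, β = P(Y ≤ 13).
Adding the binomial probabilities P(Y=0)+…+P(Y=13) at p = 3/4 gives 493824191/536870912.

493824191/536870912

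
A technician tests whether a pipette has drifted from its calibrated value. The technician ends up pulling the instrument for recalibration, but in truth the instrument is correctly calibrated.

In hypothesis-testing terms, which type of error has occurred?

Type I error

The null hypothesis here is that the instrument is correctly calibrated.
'Pulling the instrument for recalibration' corresponds to rejecting H₀.
H₀ was rejected but H₀ is true — a Type I error (false positive).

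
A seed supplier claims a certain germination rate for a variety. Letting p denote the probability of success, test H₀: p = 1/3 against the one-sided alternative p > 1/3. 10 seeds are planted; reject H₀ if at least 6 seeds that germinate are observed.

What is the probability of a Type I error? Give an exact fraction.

1507/19683

The Type I error probability is α = P(S ≥ 6) computed under H₀, where S ~ Binomial(10, 1/3).
Adding the binomial terms for j = 6 through 10 with p = 1/3 yields 1507/19683.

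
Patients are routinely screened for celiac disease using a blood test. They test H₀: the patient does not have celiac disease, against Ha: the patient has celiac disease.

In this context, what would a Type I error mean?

A Type I error is rejecting H₀ when H₀ is true.
Here that means flagging the patient as positive and ordering follow-up testing when actually the patient does not have celiac disease.

A Type I error would mean concluding that the patient has celiac disease when in fact the patient does not have celiac disease.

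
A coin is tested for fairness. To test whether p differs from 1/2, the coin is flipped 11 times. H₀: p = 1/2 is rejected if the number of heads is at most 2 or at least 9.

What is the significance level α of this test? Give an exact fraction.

67/1024

α = P(Y ≤ 2 or Y ≥ 9 | p = 1/2), Y ~ Binomial(11, 1/2).
Each tail has probability (1 + 11 + 55)/2048; doubling gives α = 134/2048 = 67/1024.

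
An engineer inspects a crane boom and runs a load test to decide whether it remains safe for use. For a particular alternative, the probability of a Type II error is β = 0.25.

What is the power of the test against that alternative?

0.75

Power = 1 − β = 1 − 0.25 = 0.75.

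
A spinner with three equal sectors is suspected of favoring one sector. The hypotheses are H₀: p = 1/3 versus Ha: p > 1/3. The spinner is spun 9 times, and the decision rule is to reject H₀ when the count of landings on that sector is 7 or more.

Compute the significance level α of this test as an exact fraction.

Under H₀, X ~ Binomial(9, 1/3), and α = P(X ≥ 7).
Summing C(9,j)(1/3)^j(2/3)^{9−j} for j = 7,…,9 gives 163/19683.

163/19683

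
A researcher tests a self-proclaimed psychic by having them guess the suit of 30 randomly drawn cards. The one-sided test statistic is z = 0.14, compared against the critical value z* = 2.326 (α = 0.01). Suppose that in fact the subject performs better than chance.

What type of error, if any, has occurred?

Type II error

The conventional null hypothesis is that the subject is guessing at random (p = 1/4).
Since z = 0.14 ≤ z* = 2.326, H₀ is not rejected.
H₀ is false (actually the subject performs better than chance).
Failing to reject a false H₀ is a Type II error.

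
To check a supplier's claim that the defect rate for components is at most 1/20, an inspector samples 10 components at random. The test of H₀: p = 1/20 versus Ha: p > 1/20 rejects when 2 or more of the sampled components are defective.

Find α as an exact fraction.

Under H₀, Y ~ Binomial(10, 1/20); the Type I error rate is P(Y ≥ 2).
α = 1 − P(Y ≤ 1) = 1 − 9357943235591/10240000000000 = 882056764409/10240000000000.

882056764409/10240000000000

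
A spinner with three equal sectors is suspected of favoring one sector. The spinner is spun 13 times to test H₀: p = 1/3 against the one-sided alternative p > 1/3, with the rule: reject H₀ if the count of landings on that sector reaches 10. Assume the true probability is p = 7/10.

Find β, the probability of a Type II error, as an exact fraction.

579394354239/1000000000000

Under the alternative p = 7/10, K ~ Binomial(13, 7/10); β is the probability the test does not reject, P(K < 10).
Adding the binomial probabilities P(K=0)+…+P(K=9) at p = 7/10 gives 579394354239/1000000000000.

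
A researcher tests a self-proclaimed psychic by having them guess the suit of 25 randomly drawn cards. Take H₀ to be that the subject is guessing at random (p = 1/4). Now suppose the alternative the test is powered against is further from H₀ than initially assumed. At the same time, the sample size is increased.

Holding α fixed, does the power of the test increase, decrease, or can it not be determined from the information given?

It increases.

The further the true parameter sits from the null value, the more of the Ha sampling distribution falls in the rejection region. Increasing n separates the H₀ and Ha sampling distributions, so under Ha fewer outcomes land in the acceptance region. Both changes push β in the same direction.
Since power = 1 − β and β decreases, power increases.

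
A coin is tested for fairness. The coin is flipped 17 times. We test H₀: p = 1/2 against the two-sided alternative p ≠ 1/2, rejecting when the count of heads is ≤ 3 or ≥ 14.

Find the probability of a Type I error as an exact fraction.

417/32768

Under H₀, Y ~ Binomial(17, 1/2); α is the probability of landing in either tail, P(Y ≤ 3) + P(Y ≥ 14).
Each tail has probability (1 + 17 + 136 + 680)/131072; doubling gives α = 1668/131072 = 417/32768.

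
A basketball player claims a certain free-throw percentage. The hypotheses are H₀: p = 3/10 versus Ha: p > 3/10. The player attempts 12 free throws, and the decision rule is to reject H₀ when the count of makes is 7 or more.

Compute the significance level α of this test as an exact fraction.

α = P(reject H₀ | H₀ true) = P(Y ≥ 7 | p = 3/10), with Y ~ Binomial(12, 3/10).
Adding the binomial terms for j = 7 through 12 with p = 3/10 yields 19300421529/500000000000.

19300421529/500000000000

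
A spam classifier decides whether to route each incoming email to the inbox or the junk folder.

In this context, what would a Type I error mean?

A Type I error would mean concluding that the message is spam when in fact the message is legitimate (not spam).

With the conventional null hypothesis that the message is legitimate (not spam):
A Type I error is rejecting H₀ when H₀ is true.
Here that means sending the message to the spam folder when actually the message is legitimate (not spam).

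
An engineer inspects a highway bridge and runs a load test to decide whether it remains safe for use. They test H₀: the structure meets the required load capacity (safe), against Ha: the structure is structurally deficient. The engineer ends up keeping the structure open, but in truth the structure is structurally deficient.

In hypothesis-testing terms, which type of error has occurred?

'Keeping the structure open' corresponds to failing to reject H₀.
H₀ was not rejected but H₀ is false — a Type II error (false negative).

Type II error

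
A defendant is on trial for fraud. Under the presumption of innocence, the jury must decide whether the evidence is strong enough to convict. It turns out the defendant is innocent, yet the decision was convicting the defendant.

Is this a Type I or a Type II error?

The null hypothesis here is that the defendant is innocent.
'Convicting the defendant' corresponds to rejecting H₀.
H₀ was rejected but H₀ is true — a Type I error (false positive).

Type I error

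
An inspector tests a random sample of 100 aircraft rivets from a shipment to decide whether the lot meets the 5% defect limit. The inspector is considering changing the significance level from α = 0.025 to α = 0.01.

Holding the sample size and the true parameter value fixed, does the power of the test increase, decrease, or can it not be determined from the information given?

Tightening α shrinks the rejection region. When Ha holds, fewer sample outcomes clear the stricter threshold, so more fall in the acceptance region.
Since power = 1 − β and β increases, power decreases.

It decreases.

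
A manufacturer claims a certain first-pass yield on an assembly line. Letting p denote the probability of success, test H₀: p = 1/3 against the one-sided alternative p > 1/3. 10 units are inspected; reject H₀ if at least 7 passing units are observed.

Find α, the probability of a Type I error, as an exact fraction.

43/2187

The Type I error probability is α = P(Y ≥ 7) computed under H₀, where Y ~ Binomial(10, 1/3).
Summing C(10,j)(1/3)^j(2/3)^{10−j} for j = 7,…,10 gives 43/2187.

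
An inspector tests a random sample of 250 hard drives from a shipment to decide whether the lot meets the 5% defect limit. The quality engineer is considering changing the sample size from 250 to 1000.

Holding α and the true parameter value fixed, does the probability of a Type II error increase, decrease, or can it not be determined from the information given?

Increasing n separates the H₀ and Ha sampling distributions, so under Ha fewer outcomes land in the acceptance region.

It decreases.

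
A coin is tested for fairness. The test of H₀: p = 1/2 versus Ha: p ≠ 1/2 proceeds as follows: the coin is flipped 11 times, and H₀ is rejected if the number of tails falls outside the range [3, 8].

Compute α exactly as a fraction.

67/1024

Under H₀, K ~ Binomial(11, 1/2); α is the probability of landing in either tail, P(K ≤ 2) + P(K ≥ 9).
By symmetry, α = 2·P(K ≤ 2) = 2·(1 + 11 + 55)/2048 = 134/2048 = 67/1024.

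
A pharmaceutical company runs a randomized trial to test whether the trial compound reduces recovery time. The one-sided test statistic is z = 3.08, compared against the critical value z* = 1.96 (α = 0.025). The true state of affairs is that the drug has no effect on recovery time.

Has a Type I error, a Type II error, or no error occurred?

The conventional null hypothesis is that the drug has no effect on recovery time.
Since z = 3.08 > z* = 1.96, H₀ is rejected.
H₀ is true (actually the drug has no effect on recovery time).
Rejecting a true H₀ is a Type I error.

Type I error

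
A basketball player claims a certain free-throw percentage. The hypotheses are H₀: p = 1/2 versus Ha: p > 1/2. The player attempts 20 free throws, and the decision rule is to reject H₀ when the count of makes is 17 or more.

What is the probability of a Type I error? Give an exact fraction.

The Type I error probability is α = P(Y ≥ 17) computed under H₀, where Y ~ Binomial(20, 1/2).
Summing the upper tail: (1140 + 190 + 20 + 1) / 2^20 = 1351/1048576.

1351/1048576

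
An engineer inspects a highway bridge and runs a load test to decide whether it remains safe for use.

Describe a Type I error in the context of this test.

With the conventional null hypothesis that the structure meets the required load capacity (safe):
A Type I error is rejecting H₀ when H₀ is true.
Here that means closing the structure for repairs when actually the structure meets the required load capacity (safe).

A Type I error would mean concluding that the structure is structurally deficient when in fact the structure meets the required load capacity (safe).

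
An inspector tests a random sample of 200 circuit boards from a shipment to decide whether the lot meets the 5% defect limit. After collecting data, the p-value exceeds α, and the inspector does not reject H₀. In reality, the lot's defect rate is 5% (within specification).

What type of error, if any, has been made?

No error (correct decision).

The conventional null hypothesis here is that the lot's defect rate is 5% (within specification).
The test retained a true H₀ — the decision matches the true state.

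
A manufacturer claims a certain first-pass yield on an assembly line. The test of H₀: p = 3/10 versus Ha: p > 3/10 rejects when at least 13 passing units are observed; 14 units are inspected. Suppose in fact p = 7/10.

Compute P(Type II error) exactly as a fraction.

β = P(fail to reject H₀ | Ha true) = P(S ≤ 12 | p = 7/10), S ~ Binomial(14, 7/10).
Adding the binomial probabilities P(S=0)+…+P(S=12) at p = 7/10 gives 95252438490057/100000000000000.

95252438490057/100000000000000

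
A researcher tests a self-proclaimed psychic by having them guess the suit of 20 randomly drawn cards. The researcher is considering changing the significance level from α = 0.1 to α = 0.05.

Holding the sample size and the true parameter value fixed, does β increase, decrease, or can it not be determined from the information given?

A smaller α moves the rejection region further into the tail. With the alternative true, more outcomes now fall outside the rejection region, so failing to reject becomes more likely.

It increases.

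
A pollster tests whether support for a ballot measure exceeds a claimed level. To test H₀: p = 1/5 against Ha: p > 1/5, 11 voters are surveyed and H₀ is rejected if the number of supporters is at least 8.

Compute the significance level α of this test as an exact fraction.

2297/9765625

α = P(reject H₀ | H₀ true) = P(X ≥ 8 | p = 1/5), with X ~ Binomial(11, 1/5).
Summing C(11,j)(1/5)^j(4/5)^{11−j} for j = 8,…,11 gives 2297/9765625.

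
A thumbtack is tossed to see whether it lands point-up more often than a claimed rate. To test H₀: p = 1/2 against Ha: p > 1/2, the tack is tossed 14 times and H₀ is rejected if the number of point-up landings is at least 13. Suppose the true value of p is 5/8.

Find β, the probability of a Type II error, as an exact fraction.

4340673464229/4398046511104

β = P(fail to reject H₀ | Ha true) = P(S ≤ 12 | p = 5/8), S ~ Binomial(14, 5/8).
Equivalently, β = 1 − P(S ≥ 13) = 4340673464229/4398046511104.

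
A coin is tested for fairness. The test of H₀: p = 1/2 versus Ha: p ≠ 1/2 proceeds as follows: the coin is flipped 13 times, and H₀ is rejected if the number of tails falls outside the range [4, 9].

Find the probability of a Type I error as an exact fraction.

189/2048

α = P(K ≤ 3 or K ≥ 10 | p = 1/2), K ~ Binomial(13, 1/2).
The two tails are symmetric, so α = 2·(1 + 13 + 78 + 286)/2^13 = 756/8192 = 189/2048.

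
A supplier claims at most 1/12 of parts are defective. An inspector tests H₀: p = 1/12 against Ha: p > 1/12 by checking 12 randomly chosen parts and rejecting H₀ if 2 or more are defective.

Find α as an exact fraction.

Under H₀, S ~ Binomial(12, 1/12); the Type I error rate is P(S ≥ 2).
α = 1 − P(S ≤ 1) = 1 − 6562168424053/8916100448256 = 2353932024203/8916100448256.

2353932024203/8916100448256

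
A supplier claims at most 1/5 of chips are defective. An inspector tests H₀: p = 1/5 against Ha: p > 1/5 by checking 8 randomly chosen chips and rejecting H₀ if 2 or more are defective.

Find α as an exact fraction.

α = P(reject H₀ | H₀ true) = P(K ≥ 2 | p = 1/5), K ~ Binomial(8, 1/5).
Computing the lower-tail complement: 1 − 196608/390625 = 194017/390625.

194017/390625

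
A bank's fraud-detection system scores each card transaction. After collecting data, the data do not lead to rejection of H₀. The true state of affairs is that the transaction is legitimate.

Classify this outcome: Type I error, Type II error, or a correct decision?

The conventional null hypothesis here is that the transaction is legitimate.
The test retained a true H₀ — the decision matches the true state.

No error (correct decision).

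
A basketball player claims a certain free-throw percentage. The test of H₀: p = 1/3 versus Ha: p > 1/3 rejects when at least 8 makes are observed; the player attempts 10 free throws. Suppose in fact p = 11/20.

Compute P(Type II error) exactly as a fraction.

2305127290491/2560000000000

Under the alternative p = 11/20, Y ~ Binomial(10, 11/20); β is the probability the test does not reject, P(Y < 8).
Equivalently, β = 1 − P(Y ≥ 8) = 2305127290491/2560000000000.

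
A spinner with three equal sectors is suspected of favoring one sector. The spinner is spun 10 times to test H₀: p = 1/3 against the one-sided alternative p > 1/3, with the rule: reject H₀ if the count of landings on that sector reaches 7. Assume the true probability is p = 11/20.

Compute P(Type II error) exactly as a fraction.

1878942860721/2560000000000

β = P(fail to reject H₀ | Ha true) = P(S ≤ 6 | p = 11/20), S ~ Binomial(10, 11/20).
Adding the binomial probabilities P(S=0)+…+P(S=6) at p = 11/20 gives 1878942860721/2560000000000.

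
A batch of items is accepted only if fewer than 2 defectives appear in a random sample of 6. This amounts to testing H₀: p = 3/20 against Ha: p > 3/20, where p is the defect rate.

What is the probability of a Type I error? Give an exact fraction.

2861001/12800000

Under H₀, K ~ Binomial(6, 3/20); the Type I error rate is P(K ≥ 2).
Computing the lower-tail complement: 1 − 9938999/12800000 = 2861001/12800000.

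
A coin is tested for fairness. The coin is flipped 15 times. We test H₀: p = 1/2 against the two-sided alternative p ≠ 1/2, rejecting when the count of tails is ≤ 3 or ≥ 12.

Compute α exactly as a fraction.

9/256

α = P(K ≤ 3 or K ≥ 12 | p = 1/2), K ~ Binomial(15, 1/2).
Each tail has probability (1 + 15 + 105 + 455)/32768; doubling gives α = 1152/32768 = 9/256.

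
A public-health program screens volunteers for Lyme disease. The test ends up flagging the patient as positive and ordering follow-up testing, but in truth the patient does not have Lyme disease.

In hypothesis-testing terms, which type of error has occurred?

The null hypothesis here is that the patient does not have Lyme disease.
'Flagging the patient as positive and ordering follow-up testing' corresponds to rejecting H₀.
H₀ was rejected but H₀ is true — a Type I error (false positive).

Type I error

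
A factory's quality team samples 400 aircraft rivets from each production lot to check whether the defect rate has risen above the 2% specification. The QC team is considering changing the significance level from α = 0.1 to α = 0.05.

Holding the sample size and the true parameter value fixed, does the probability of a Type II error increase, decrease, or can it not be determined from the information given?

A smaller α moves the rejection region further into the tail. With the alternative true, more outcomes now fall outside the rejection region, so failing to reject becomes more likely.

It increases.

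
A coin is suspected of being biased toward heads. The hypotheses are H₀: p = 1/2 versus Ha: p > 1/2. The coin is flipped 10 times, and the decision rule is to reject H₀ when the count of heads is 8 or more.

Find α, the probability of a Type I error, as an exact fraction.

7/128

The Type I error probability is α = P(Y ≥ 8) computed under H₀, where Y ~ Binomial(10, 1/2).
P(Y ≥ 8) = [C(10,8) + C(10,9) + C(10,10)] / 2^10 = (45 + 10 + 1) / 1024 = 56/1024 = 7/128.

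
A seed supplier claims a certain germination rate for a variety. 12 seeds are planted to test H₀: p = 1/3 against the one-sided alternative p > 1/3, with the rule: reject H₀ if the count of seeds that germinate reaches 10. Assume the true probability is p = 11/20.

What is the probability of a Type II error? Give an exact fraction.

Under the alternative p = 11/20, K ~ Binomial(12, 11/20); β is the probability the test does not reject, P(K < 10).
Summing C(12,j)·(11/20)^j·(9/20)^{12-j} for j = 0..9 gives 784677287856069/819200000000000.

784677287856069/819200000000000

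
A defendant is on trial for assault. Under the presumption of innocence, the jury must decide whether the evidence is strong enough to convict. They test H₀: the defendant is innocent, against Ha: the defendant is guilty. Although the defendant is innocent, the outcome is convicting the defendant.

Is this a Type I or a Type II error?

Type I error

'Convicting the defendant' corresponds to rejecting H₀.
H₀ was rejected but H₀ is true — a Type I error (false positive).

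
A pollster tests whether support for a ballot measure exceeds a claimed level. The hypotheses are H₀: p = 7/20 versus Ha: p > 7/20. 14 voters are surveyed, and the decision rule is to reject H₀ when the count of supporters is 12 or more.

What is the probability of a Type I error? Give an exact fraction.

The Type I error probability is α = P(Y ≥ 12) computed under H₀, where Y ~ Binomial(14, 7/20).
P(Y ≥ 12) = Σ_{j=12}^{14} C(14,j)·(7/20)^j·(13/20)^{14-j} = 115588589415551/819200000000000000.

115588589415551/819200000000000000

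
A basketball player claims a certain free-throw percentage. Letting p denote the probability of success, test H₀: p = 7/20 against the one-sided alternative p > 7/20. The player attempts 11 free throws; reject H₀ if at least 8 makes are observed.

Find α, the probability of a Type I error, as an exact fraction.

62680681273/5120000000000

α = P(reject H₀ | H₀ true) = P(K ≥ 8 | p = 7/20), with K ~ Binomial(11, 7/20).
Adding the binomial terms for j = 8 through 11 with p = 7/20 yields 62680681273/5120000000000.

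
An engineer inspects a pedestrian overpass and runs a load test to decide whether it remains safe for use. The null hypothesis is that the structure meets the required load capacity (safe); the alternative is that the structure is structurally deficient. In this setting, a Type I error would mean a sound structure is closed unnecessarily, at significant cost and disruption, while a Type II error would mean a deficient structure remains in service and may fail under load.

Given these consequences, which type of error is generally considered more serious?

Type II error

The Type II consequence (a deficient structure remains in service and may fail under load) is more severe than the Type I consequence (a sound structure is closed unnecessarily, at significant cost and disruption).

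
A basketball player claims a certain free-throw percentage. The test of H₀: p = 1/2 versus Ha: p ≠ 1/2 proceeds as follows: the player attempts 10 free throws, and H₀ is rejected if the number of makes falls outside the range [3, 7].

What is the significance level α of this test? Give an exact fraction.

7/64

Under H₀, Y ~ Binomial(10, 1/2); α is the probability of landing in either tail, P(Y ≤ 2) + P(Y ≥ 8).
Each tail has probability (1 + 10 + 45)/1024; doubling gives α = 112/1024 = 7/64.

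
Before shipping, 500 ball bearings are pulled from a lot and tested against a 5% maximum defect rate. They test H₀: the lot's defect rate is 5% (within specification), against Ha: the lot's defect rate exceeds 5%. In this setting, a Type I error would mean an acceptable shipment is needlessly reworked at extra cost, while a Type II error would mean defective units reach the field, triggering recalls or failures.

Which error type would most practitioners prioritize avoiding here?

Type II error

The Type II consequence (defective units reach the field, triggering recalls or failures) is more severe than the Type I consequence (an acceptable shipment is needlessly reworked at extra cost).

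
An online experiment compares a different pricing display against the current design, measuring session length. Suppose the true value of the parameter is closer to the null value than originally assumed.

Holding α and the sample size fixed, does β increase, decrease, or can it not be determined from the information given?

It increases.

A smaller true effect puts the Ha sampling distribution closer to H₀, so more of it falls in the non-rejection region.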